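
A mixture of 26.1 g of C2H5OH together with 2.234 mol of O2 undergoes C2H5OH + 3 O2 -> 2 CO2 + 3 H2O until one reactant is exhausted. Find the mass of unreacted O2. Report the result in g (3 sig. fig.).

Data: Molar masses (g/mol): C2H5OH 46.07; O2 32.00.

n(C2H5OH) = 26.10 / 46.07 = 0.5665 mol
n(O2) = 2.234 mol
n/ν for C2H5OH = 0.5665/1 = 0.5665
n/ν for O2 = 2.234/3 = 0.7447
Smallest n/ν is C2H5OH → limiting reagent.
O2 consumed = (3/1) × 0.5665 = 1.700 mol
O2 remaining = 2.234 − 1.700 = 0.5340 mol
mass = 0.5340 × 32.00 = 17.09 g

17.1 g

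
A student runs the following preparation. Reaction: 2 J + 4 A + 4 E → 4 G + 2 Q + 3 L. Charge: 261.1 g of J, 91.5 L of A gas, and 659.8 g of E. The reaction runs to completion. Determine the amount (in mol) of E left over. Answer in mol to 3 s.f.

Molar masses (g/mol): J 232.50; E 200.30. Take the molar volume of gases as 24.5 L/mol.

1.05 mol

n(J) = 261.1 / 232.50 = 1.123 mol
n(A) = 91.50 / 24.5 = 3.735 mol
n(E) = 659.8 / 200.30 = 3.294 mol
n/ν for J = 1.123/2 = 0.5615
n/ν for A = 3.735/4 = 0.9338
n/ν for E = 3.294/4 = 0.8235
Smallest n/ν is J → limiting reagent.
E consumed = (4/2) × 1.123 = 2.246 mol
E remaining = 3.294 − 2.246 = 1.048 mol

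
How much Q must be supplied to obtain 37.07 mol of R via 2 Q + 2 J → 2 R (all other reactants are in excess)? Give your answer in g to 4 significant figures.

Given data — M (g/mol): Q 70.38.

n(R) = 37.07 mol
n(Q) = (2/2) × 37.07 = 37.07 mol
mass = 37.07 × 70.38 = 2609 g

2609 g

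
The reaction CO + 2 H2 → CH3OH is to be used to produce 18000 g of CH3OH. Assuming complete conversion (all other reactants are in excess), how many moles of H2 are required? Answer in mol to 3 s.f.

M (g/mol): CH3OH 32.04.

n(CH3OH) = 18000 / 32.04 = 561.8 mol
n(H2) = (2/1) × 561.8 = 1124 mol

1120 mol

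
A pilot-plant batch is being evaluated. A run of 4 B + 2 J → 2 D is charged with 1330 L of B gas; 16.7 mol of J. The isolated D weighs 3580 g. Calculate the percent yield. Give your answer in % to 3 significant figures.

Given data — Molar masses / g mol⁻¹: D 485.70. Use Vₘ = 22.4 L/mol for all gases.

44.1 %

n(B) = 1330 / 22.4 = 59.38 mol
n(J) = 16.70 mol
n/ν for B = 59.38/4 = 14.85
n/ν for J = 16.70/2 = 8.350
Smallest n/ν is J → limiting reagent.
theoretical n(D) = (2/2) × 16.70 = 16.70 mol → 8111 g
% yield = 3580 / 8111 × 100 = 44.14 %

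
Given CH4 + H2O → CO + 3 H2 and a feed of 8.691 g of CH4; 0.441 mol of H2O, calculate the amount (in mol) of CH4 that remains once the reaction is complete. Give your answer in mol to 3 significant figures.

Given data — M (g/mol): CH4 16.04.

n(CH4) = 8.691 / 16.04 = 0.5418 mol
n(H2O) = 0.4410 mol
n/ν for CH4 = 0.5418/1 = 0.5418
n/ν for H2O = 0.4410/1 = 0.4410
Smallest n/ν is H2O → limiting reagent.
CH4 consumed = (1/1) × 0.4410 = 0.4410 mol
CH4 remaining = 0.5418 − 0.4410 = 0.1008 mol

0.101 mol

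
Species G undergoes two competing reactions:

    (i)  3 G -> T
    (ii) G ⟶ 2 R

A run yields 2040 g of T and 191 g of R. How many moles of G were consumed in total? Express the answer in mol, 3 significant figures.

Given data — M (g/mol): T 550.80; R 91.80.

12.2 mol

n(T) = 2040 / 550.80 = 3.704 mol
n(R) = 191 / 91.80 = 2.081 mol
n(G) via (i) = (3/1)×3.704 = 11.11 mol
n(G) via (ii) = (1/2)×2.081 = 1.041 mol
total n(G) = 11.11 + 1.041 = 12.15 mol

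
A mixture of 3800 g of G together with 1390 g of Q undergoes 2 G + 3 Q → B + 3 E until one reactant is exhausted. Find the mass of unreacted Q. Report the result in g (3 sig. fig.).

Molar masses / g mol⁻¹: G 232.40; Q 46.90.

n(G) = 3800 / 232.40 = 16.35 mol
n(Q) = 1390 / 46.90 = 29.64 mol
n/ν for G = 16.35/2 = 8.175
n/ν for Q = 29.64/3 = 9.880
Smallest n/ν is G → limiting reagent.
Q consumed = (3/2) × 16.35 = 24.53 mol
Q remaining = 29.64 − 24.53 = 5.110 mol
mass = 5.110 × 46.90 = 239.7 g

240 g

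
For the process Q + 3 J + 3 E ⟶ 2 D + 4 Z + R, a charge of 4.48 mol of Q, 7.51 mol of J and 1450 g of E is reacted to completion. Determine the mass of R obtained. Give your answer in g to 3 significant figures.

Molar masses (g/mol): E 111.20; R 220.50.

552 g

n(Q) = 4.480 mol
n(J) = 7.510 mol
n(E) = 1450 / 111.20 = 13.04 mol
n/ν for Q = 4.480/1 = 4.480
n/ν for J = 7.510/3 = 2.503
n/ν for E = 13.04/3 = 4.347
Smallest n/ν is J → limiting reagent.
n(R) = (1/3) × 7.510 = 2.503 mol
mass = 2.503 × 220.50 = 551.9 g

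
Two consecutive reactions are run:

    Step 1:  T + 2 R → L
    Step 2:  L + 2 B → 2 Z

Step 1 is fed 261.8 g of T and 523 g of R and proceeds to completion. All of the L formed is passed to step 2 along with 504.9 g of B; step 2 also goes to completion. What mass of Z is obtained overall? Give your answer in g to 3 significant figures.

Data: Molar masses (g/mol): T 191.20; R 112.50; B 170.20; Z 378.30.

Step 1:
n(T) = 261.8 / 191.20 = 1.369 mol
n(R) = 523.0 / 112.50 = 4.649 mol
n/ν for T = 1.369/1 = 1.369
n/ν for R = 4.649/2 = 2.325
Smallest n/ν is T → limiting reagent.
n(L) produced = (1/1) × 1.369 = 1.369 mol
Step 2:
n(L) available = 1.369 mol
n(B) = 504.9 / 170.20 = 2.967 mol
n/ν for L = 1.369/1 = 1.369
n/ν for B = 2.967/2 = 1.484
Smallest n/ν is L → limiting reagent.
n(Z) = (2/1) × 1.369 = 2.738 mol
mass = 2.738 × 378.30 = 1036 g

1040 g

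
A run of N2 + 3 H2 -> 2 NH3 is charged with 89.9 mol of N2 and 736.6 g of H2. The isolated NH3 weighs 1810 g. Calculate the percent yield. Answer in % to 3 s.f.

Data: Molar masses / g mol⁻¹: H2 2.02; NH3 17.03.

59.1 %

n(N2) = 89.90 mol
n(H2) = 736.6 / 2.02 = 364.7 mol
n/ν for N2 = 89.90/1 = 89.90
n/ν for H2 = 364.7/3 = 121.6
Smallest n/ν is N2 → limiting reagent.
theoretical n(NH3) = (2/1) × 89.90 = 179.8 mol → 3062 g
% yield = 1810 / 3062 × 100 = 59.11 %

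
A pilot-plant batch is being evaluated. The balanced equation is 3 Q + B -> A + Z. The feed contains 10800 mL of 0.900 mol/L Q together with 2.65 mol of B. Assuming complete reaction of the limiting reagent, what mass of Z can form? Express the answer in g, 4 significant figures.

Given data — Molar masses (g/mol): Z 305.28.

n(Q) = 0.900 × 10800/1000 = 9.720 mol
n(B) = 2.650 mol
n/ν for Q = 9.720/3 = 3.240
n/ν for B = 2.650/1 = 2.650
Smallest n/ν is B → limiting reagent.
n(Z) = (1/1) × 2.650 = 2.650 mol
mass = 2.650 × 305.28 = 809.0 g

809.0 g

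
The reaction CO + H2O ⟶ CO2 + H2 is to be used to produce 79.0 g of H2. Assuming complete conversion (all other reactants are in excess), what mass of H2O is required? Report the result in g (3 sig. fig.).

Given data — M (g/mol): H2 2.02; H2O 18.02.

705 g

n(H2) = 79.0 / 2.02 = 39.11 mol
n(H2O) = (1/1) × 39.11 = 39.11 mol
mass = 39.11 × 18.02 = 704.8 g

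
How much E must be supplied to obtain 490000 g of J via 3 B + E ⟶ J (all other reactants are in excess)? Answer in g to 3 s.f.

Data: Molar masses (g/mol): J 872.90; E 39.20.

22000 g

n(J) = 490000 / 872.90 = 561.3 mol
n(E) = (1/1) × 561.3 = 561.3 mol
mass = 561.3 × 39.20 = 22000 g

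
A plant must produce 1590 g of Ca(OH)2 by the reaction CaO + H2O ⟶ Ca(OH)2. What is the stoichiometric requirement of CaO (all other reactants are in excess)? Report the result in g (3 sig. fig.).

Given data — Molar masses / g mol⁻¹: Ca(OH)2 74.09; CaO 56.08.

n(Ca(OH)2) = 1590 / 74.09 = 21.46 mol
n(CaO) = (1/1) × 21.46 = 21.46 mol
mass = 21.46 × 56.08 = 1203 g

1200 g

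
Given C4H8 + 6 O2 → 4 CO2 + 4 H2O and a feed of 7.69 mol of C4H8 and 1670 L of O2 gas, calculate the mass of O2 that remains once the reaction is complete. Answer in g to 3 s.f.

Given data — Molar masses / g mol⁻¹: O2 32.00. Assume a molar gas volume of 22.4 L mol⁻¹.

909 g

n(C4H8) = 7.690 mol
n(O2) = 1670 / 22.4 = 74.55 mol
n/ν for C4H8 = 7.690/1 = 7.690
n/ν for O2 = 74.55/6 = 12.43
Smallest n/ν is C4H8 → limiting reagent.
O2 consumed = (6/1) × 7.690 = 46.14 mol
O2 remaining = 74.55 − 46.14 = 28.41 mol
mass = 28.41 × 32.00 = 909.1 g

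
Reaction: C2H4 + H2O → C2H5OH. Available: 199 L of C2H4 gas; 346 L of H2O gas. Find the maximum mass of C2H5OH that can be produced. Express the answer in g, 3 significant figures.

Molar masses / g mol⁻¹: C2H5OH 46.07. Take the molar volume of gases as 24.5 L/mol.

374 g

n(C2H4) = 199.0 / 24.5 = 8.122 mol
n(H2O) = 346.0 / 24.5 = 14.12 mol
n/ν → C2H4: 8.122, H2O: 14.12; C2H4 is limiting.
n(C2H5OH) = (1/1) × 8.122 = 8.122 mol
mass = 8.122 × 46.07 = 374.2 g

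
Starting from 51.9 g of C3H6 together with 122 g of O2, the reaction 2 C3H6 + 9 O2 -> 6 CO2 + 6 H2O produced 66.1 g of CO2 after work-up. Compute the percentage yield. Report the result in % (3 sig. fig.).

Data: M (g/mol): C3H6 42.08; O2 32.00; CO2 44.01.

59.1 %

n(C3H6) = 51.90 / 42.08 = 1.233 mol
n(O2) = 122.0 / 32.00 = 3.813 mol
n/ν for C3H6 = 1.233/2 = 0.6165
n/ν for O2 = 3.813/9 = 0.4237
Smallest n/ν is O2 → limiting reagent.
theoretical n(CO2) = (6/9) × 3.813 = 2.542 mol → 111.9 g
% yield = 66.1 / 111.9 × 100 = 59.07 %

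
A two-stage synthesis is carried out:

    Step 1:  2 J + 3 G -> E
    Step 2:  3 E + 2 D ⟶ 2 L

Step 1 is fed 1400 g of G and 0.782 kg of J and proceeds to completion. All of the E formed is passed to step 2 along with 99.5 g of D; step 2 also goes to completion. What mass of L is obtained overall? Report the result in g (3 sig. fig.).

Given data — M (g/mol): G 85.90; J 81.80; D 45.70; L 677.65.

1480 g

Step 1:
n(G) = 1400 / 85.90 = 16.30 mol
n(J) = 0.7820×1000 / 81.80 = 9.560 mol
n/ν for G = 16.30/3 = 5.433
n/ν for J = 9.560/2 = 4.780
Smallest n/ν is J → limiting reagent.
n(E) produced = (1/2) × 9.560 = 4.780 mol
Step 2:
n(E) available = 4.780 mol
n(D) = 99.50 / 45.70 = 2.177 mol
n/ν for E = 4.780/3 = 1.593
n/ν for D = 2.177/2 = 1.089
Smallest n/ν is D → limiting reagent.
n(L) = (2/2) × 2.177 = 2.177 mol
mass = 2.177 × 677.65 = 1475 g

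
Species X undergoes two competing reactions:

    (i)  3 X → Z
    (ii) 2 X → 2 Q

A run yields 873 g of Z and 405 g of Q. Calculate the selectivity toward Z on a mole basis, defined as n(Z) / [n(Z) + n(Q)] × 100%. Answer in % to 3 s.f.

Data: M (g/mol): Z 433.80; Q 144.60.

n(Z) = 873 / 433.80 = 2.012 mol
n(Q) = 405 / 144.60 = 2.801 mol
selectivity = 2.012/(2.012+2.801) × 100 = 41.80 %

41.8 %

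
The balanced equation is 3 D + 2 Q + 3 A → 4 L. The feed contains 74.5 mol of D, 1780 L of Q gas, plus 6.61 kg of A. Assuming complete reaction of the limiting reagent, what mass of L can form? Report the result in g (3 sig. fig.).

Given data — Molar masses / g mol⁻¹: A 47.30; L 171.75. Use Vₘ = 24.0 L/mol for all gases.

17100 g

n(D) = 74.50 mol
n(Q) = 1780 / 24.0 = 74.17 mol
n(A) = 6.610×1000 / 47.30 = 139.7 mol
n/ν → D: 24.83, Q: 37.09, A: 46.57; D is limiting.
n(L) = (4/3) × 74.50 = 99.33 mol
mass = 99.33 × 171.75 = 17060 g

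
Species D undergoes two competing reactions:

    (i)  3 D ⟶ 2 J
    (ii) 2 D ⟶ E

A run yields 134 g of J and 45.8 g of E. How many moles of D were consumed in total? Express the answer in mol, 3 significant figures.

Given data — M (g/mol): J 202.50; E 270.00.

1.33 mol

n(J) = 134 / 202.50 = 0.6617 mol
n(E) = 45.8 / 270.00 = 0.1696 mol
n(D) via (i) = (3/2)×0.6617 = 0.9926 mol
n(D) via (ii) = (2/1)×0.1696 = 0.3392 mol
total n(D) = 0.9926 + 0.3392 = 1.332 mol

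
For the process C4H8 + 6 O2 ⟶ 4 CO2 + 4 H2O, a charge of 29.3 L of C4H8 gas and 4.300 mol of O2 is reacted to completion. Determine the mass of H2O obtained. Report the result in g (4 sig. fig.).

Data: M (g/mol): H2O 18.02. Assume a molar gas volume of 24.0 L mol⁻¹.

51.66 g

n(C4H8) = 29.30 / 24.0 = 1.221 mol
n(O2) = 4.300 mol
n/ν → C4H8: 1.221, O2: 0.7167; O2 is limiting.
n(H2O) = (4/6) × 4.300 = 2.867 mol
mass = 2.867 × 18.02 = 51.66 g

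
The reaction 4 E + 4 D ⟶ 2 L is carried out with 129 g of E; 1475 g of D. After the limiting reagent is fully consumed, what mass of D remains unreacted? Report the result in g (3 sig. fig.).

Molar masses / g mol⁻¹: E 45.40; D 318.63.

n(E) = 129.0 / 45.40 = 2.841 mol
n(D) = 1475 / 318.63 = 4.629 mol
n/ν for E = 2.841/4 = 0.7103
n/ν for D = 4.629/4 = 1.157
Smallest n/ν is E → limiting reagent.
D consumed = (4/4) × 2.841 = 2.841 mol
D remaining = 4.629 − 2.841 = 1.788 mol
mass = 1.788 × 318.63 = 569.7 g

570 g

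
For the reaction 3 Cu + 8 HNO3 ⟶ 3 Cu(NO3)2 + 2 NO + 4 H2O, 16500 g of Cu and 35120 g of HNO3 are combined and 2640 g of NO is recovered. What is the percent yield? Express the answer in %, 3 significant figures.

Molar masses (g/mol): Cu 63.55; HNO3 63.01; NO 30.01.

63.1 %

n(Cu) = 16500 / 63.55 = 259.6 mol
n(HNO3) = 35120 / 63.01 = 557.4 mol
n/ν for Cu = 259.6/3 = 86.53
n/ν for HNO3 = 557.4/8 = 69.68
Smallest n/ν is HNO3 → limiting reagent.
theoretical n(NO) = (2/8) × 557.4 = 139.4 mol → 4183 g
% yield = 2640 / 4183 × 100 = 63.11 %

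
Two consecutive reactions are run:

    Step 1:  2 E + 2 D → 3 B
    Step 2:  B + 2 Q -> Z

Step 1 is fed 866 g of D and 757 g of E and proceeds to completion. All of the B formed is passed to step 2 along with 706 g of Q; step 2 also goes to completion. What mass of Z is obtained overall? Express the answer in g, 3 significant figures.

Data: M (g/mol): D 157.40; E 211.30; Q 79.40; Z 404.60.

Step 1:
n(D) = 866.0 / 157.40 = 5.502 mol
n(E) = 757.0 / 211.30 = 3.583 mol
n/ν → D: 2.751, E: 1.792; E is limiting.
n(B) produced = (3/2) × 3.583 = 5.375 mol
Step 2:
n(B) available = 5.375 mol
n(Q) = 706.0 / 79.40 = 8.892 mol
n/ν → B: 5.375, Q: 4.446; Q is limiting.
n(Z) = (1/2) × 8.892 = 4.446 mol
mass = 4.446 × 404.60 = 1799 g

1800 g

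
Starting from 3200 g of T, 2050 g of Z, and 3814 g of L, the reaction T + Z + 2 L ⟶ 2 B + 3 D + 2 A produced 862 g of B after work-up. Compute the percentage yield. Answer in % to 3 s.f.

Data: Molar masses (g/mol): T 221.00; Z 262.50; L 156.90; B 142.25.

38.8 %

n(T) = 3200 / 221.00 = 14.48 mol
n(Z) = 2050 / 262.50 = 7.810 mol
n(L) = 3814 / 156.90 = 24.31 mol
n/ν for T = 14.48/1 = 14.48
n/ν for Z = 7.810/1 = 7.810
n/ν for L = 24.31/2 = 12.16
Smallest n/ν is Z → limiting reagent.
theoretical n(B) = (2/1) × 7.810 = 15.62 mol → 2222 g
% yield = 862 / 2222 × 100 = 38.79 %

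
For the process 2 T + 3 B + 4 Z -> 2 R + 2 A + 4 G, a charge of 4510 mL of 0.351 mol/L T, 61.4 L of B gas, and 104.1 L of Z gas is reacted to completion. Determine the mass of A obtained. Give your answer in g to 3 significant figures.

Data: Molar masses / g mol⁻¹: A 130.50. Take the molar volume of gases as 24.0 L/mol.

207 g

n(T) = 0.351 × 4510/1000 = 1.583 mol
n(B) = 61.40 / 24.0 = 2.558 mol
n(Z) = 104.1 / 24.0 = 4.338 mol
n/ν → T: 0.7915, B: 0.8527, Z: 1.085; T is limiting.
n(A) = (2/2) × 1.583 = 1.583 mol
mass = 1.583 × 130.50 = 206.6 g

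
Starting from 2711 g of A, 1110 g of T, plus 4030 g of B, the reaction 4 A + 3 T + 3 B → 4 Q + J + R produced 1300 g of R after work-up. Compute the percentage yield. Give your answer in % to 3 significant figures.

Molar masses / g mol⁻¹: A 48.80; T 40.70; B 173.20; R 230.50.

72.7 %

n(A) = 2711 / 48.80 = 55.55 mol
n(T) = 1110 / 40.70 = 27.27 mol
n(B) = 4030 / 173.20 = 23.27 mol
n/ν for A = 55.55/4 = 13.89
n/ν for T = 27.27/3 = 9.090
n/ν for B = 23.27/3 = 7.757
Smallest n/ν is B → limiting reagent.
theoretical n(R) = (1/3) × 23.27 = 7.757 mol → 1788 g
% yield = 1300 / 1788 × 100 = 72.71 %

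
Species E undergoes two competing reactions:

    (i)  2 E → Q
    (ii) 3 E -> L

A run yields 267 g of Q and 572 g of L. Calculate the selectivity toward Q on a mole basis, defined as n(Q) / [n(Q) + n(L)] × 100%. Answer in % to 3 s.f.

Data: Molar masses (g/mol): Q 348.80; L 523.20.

n(Q) = 267 / 348.80 = 0.7655 mol
n(L) = 572 / 523.20 = 1.093 mol
selectivity = 0.7655/(0.7655+1.093) × 100 = 41.19 %

41.2 %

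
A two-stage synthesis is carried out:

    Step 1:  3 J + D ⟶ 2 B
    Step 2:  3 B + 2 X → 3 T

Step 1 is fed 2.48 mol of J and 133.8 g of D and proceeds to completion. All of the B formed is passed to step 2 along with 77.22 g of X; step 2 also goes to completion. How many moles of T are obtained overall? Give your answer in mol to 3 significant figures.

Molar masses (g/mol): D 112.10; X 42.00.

Step 1:
n(J) = 2.480 mol
n(D) = 133.8 / 112.10 = 1.194 mol
n/ν for J = 2.480/3 = 0.8267
n/ν for D = 1.194/1 = 1.194
Smallest n/ν is J → limiting reagent.
n(B) produced = (2/3) × 2.480 = 1.653 mol
Step 2:
n(B) available = 1.653 mol
n(X) = 77.22 / 42.00 = 1.839 mol
n/ν for B = 1.653/3 = 0.5510
n/ν for X = 1.839/2 = 0.9195
Smallest n/ν is B → limiting reagent.
n(T) = (3/3) × 1.653 = 1.653 mol

1.65 mol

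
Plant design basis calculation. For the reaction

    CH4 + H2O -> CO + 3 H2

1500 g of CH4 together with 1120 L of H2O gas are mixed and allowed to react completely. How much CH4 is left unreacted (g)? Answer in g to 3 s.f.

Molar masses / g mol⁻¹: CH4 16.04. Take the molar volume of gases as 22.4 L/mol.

698 g

n(CH4) = 1500 / 16.04 = 93.52 mol
n(H2O) = 1120 / 22.4 = 50.00 mol
n/ν for CH4 = 93.52/1 = 93.52
n/ν for H2O = 50.00/1 = 50.00
Smallest n/ν is H2O → limiting reagent.
CH4 consumed = (1/1) × 50.00 = 50.00 mol
CH4 remaining = 93.52 − 50.00 = 43.52 mol
mass = 43.52 × 16.04 = 698.1 g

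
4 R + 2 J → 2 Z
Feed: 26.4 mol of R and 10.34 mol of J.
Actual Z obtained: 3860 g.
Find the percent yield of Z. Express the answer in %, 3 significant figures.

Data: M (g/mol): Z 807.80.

46.2 %

n(R) = 26.40 mol
n(J) = 10.34 mol
n/ν → R: 6.600, J: 5.170; J is limiting.
theoretical n(Z) = (2/2) × 10.34 = 10.34 mol → 8353 g
% yield = 3860 / 8353 × 100 = 46.21 %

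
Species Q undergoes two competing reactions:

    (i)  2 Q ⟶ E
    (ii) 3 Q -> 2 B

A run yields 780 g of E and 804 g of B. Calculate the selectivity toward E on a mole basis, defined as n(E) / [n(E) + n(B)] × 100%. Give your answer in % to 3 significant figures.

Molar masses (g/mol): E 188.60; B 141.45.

n(E) = 780 / 188.60 = 4.136 mol
n(B) = 804 / 141.45 = 5.684 mol
selectivity = 4.136/(4.136+5.684) × 100 = 42.12 %

42.1 %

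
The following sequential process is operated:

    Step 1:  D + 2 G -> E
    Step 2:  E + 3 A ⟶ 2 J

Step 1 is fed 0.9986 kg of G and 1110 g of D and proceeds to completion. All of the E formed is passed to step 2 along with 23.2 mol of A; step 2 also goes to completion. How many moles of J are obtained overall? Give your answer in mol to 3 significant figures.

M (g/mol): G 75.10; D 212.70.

10.4 mol

Step 1:
n(G) = 0.9986×1000 / 75.10 = 13.30 mol
n(D) = 1110 / 212.70 = 5.219 mol
n/ν → G: 6.650, D: 5.219; D is limiting.
n(E) produced = (1/1) × 5.219 = 5.219 mol
Step 2:
n(E) available = 5.219 mol
n(A) = 23.20 mol
n/ν → E: 5.219, A: 7.733; E is limiting.
n(J) = (2/1) × 5.219 = 10.44 mol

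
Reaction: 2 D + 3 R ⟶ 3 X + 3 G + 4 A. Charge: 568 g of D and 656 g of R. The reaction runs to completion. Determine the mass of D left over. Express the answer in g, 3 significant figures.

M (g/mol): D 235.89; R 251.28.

n(D) = 568.0 / 235.89 = 2.408 mol
n(R) = 656.0 / 251.28 = 2.611 mol
n/ν → D: 1.204, R: 0.8703; R is limiting.
D consumed = (2/3) × 2.611 = 1.741 mol
D remaining = 2.408 − 1.741 = 0.6670 mol
mass = 0.6670 × 235.89 = 157.3 g

157 g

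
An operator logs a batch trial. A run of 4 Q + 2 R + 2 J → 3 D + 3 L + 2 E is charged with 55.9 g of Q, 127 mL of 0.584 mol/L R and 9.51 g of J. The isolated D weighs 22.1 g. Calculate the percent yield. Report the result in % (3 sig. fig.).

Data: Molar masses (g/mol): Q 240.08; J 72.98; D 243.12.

n(Q) = 55.90 / 240.08 = 0.2328 mol
n(R) = 0.584 × 127.0/1000 = 0.07417 mol
n(J) = 9.510 / 72.98 = 0.1303 mol
n/ν → Q: 0.05820, R: 0.03709, J: 0.06515; R is limiting.
theoretical n(D) = (3/2) × 0.07417 = 0.1113 mol → 27.06 g
% yield = 22.1 / 27.06 × 100 = 81.67 %

81.7 %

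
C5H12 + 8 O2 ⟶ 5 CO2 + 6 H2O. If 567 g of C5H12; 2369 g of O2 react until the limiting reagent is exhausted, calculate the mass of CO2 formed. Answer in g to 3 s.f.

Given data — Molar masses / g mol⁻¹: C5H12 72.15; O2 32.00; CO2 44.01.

n(C5H12) = 567.0 / 72.15 = 7.859 mol
n(O2) = 2369 / 32.00 = 74.03 mol
n/ν for C5H12 = 7.859/1 = 7.859
n/ν for O2 = 74.03/8 = 9.254
Smallest n/ν is C5H12 → limiting reagent.
n(CO2) = (5/1) × 7.859 = 39.30 mol
mass = 39.30 × 44.01 = 1730 g

1730 g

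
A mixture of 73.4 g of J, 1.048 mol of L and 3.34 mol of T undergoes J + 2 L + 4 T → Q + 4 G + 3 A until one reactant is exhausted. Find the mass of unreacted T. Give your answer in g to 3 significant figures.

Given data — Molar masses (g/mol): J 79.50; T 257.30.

n(J) = 73.40 / 79.50 = 0.9233 mol
n(L) = 1.048 mol
n(T) = 3.340 mol
n/ν → J: 0.9233, L: 0.5240, T: 0.8350; L is limiting.
T consumed = (4/2) × 1.048 = 2.096 mol
T remaining = 3.340 − 2.096 = 1.244 mol
mass = 1.244 × 257.30 = 320.1 g

320 g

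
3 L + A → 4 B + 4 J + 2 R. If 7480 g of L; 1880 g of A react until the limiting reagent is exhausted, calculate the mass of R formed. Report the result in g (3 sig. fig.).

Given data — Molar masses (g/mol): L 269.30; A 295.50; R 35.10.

n(L) = 7480 / 269.30 = 27.78 mol
n(A) = 1880 / 295.50 = 6.362 mol
n/ν for L = 27.78/3 = 9.260
n/ν for A = 6.362/1 = 6.362
Smallest n/ν is A → limiting reagent.
n(R) = (2/1) × 6.362 = 12.72 mol
mass = 12.72 × 35.10 = 446.5 g

447 g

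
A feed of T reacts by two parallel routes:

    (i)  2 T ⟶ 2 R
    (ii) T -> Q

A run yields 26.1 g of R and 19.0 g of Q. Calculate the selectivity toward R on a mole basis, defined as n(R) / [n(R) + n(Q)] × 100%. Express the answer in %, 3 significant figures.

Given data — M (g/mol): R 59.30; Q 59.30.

57.9 %

n(R) = 26.1 / 59.30 = 0.4401 mol
n(Q) = 19.0 / 59.30 = 0.3204 mol
selectivity = 0.4401/(0.4401+0.3204) × 100 = 57.87 %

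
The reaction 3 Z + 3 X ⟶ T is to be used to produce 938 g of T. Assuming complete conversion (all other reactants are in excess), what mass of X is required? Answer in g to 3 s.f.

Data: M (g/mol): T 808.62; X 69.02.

240 g

n(T) = 938 / 808.62 = 1.160 mol
n(X) = (3/1) × 1.160 = 3.480 mol
mass = 3.480 × 69.02 = 240.2 g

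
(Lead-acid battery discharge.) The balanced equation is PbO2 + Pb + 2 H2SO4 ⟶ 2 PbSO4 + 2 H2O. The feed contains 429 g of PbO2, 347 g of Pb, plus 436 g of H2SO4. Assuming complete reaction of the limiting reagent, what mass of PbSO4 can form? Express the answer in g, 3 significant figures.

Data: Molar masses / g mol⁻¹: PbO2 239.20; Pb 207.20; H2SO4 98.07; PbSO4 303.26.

n(PbO2) = 429.0 / 239.20 = 1.793 mol
n(Pb) = 347.0 / 207.20 = 1.675 mol
n(H2SO4) = 436.0 / 98.07 = 4.446 mol
n/ν → PbO2: 1.793, Pb: 1.675, H2SO4: 2.223; Pb is limiting.
n(PbSO4) = (2/1) × 1.675 = 3.350 mol
mass = 3.350 × 303.26 = 1016 g

1020 g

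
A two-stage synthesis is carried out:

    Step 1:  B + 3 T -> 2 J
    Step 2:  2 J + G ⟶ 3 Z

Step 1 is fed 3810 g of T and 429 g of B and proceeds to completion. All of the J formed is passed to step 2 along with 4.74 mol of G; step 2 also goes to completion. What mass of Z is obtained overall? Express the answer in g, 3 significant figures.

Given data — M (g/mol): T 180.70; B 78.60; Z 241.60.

3440 g

Step 1:
n(T) = 3810 / 180.70 = 21.08 mol
n(B) = 429.0 / 78.60 = 5.458 mol
n/ν → T: 7.027, B: 5.458; B is limiting.
n(J) produced = (2/1) × 5.458 = 10.92 mol
Step 2:
n(J) available = 10.92 mol
n(G) = 4.740 mol
n/ν → J: 5.460, G: 4.740; G is limiting.
n(Z) = (3/1) × 4.740 = 14.22 mol
mass = 14.22 × 241.60 = 3436 g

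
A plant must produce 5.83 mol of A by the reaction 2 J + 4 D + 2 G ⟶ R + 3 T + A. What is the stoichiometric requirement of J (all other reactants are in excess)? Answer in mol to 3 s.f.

n(A) = 5.830 mol
n(J) = (2/1) × 5.830 = 11.66 mol

11.7 mol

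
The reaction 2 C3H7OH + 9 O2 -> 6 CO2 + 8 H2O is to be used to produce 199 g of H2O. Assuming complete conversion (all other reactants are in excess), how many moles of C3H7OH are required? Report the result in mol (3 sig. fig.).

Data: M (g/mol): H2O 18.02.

n(H2O) = 199 / 18.02 = 11.04 mol
n(C3H7OH) = (2/8) × 11.04 = 2.760 mol

2.76 mol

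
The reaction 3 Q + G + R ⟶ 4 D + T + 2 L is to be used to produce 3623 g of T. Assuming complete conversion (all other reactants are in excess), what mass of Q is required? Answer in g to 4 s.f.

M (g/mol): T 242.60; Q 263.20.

11790 g

n(T) = 3623 / 242.60 = 14.93 mol
n(Q) = (3/1) × 14.93 = 44.79 mol
mass = 44.79 × 263.20 = 11790 g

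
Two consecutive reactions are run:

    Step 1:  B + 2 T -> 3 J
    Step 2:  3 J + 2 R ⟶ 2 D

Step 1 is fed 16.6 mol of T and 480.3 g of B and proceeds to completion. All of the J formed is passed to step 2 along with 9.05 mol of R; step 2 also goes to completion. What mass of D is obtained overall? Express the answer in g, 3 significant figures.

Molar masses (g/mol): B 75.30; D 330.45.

2990 g

Step 1:
n(T) = 16.60 mol
n(B) = 480.3 / 75.30 = 6.378 mol
n/ν → T: 8.300, B: 6.378; B is limiting.
n(J) produced = (3/1) × 6.378 = 19.13 mol
Step 2:
n(J) available = 19.13 mol
n(R) = 9.050 mol
n/ν → J: 6.377, R: 4.525; R is limiting.
n(D) = (2/2) × 9.050 = 9.050 mol
mass = 9.050 × 330.45 = 2991 g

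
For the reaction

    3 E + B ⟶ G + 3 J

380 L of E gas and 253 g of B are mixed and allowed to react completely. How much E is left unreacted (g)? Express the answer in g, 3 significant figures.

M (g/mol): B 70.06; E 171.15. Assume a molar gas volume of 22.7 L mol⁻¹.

1010 g

n(E) = 380.0 / 22.7 = 16.74 mol
n(B) = 253.0 / 70.06 = 3.611 mol
n/ν for E = 16.74/3 = 5.580
n/ν for B = 3.611/1 = 3.611
Smallest n/ν is B → limiting reagent.
E consumed = (3/1) × 3.611 = 10.83 mol
E remaining = 16.74 − 10.83 = 5.910 mol
mass = 5.910 × 171.15 = 1011 g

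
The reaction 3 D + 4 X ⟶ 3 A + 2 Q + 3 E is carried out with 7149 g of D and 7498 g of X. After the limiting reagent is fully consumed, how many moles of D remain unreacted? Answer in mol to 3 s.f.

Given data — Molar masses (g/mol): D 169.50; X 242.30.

n(D) = 7149 / 169.50 = 42.18 mol
n(X) = 7498 / 242.30 = 30.95 mol
n/ν for D = 42.18/3 = 14.06
n/ν for X = 30.95/4 = 7.738
Smallest n/ν is X → limiting reagent.
D consumed = (3/4) × 30.95 = 23.21 mol
D remaining = 42.18 − 23.21 = 18.97 mol

19.0 mol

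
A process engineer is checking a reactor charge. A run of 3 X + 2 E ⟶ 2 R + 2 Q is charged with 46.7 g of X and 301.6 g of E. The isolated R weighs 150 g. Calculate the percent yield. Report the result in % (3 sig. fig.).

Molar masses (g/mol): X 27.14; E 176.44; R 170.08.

76.9 %

n(X) = 46.70 / 27.14 = 1.721 mol
n(E) = 301.6 / 176.44 = 1.709 mol
n/ν for X = 1.721/3 = 0.5737
n/ν for E = 1.709/2 = 0.8545
Smallest n/ν is X → limiting reagent.
theoretical n(R) = (2/3) × 1.721 = 1.147 mol → 195.1 g
% yield = 150 / 195.1 × 100 = 76.88 %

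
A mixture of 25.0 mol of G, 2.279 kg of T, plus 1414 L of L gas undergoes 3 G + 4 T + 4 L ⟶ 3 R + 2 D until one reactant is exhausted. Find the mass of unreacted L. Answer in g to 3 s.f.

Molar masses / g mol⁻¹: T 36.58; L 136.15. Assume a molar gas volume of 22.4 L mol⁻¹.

n(G) = 25.00 mol
n(T) = 2.279×1000 / 36.58 = 62.30 mol
n(L) = 1414 / 22.4 = 63.13 mol
n/ν for G = 25.00/3 = 8.333
n/ν for T = 62.30/4 = 15.58
n/ν for L = 63.13/4 = 15.78
Smallest n/ν is G → limiting reagent.
L consumed = (4/3) × 25.00 = 33.33 mol
L remaining = 63.13 − 33.33 = 29.80 mol
mass = 29.80 × 136.15 = 4057 g

4060 g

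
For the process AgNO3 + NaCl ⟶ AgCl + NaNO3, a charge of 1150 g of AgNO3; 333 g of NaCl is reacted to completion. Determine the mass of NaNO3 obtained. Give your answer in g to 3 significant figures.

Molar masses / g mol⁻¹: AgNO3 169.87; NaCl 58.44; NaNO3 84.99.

484 g

n(AgNO3) = 1150 / 169.87 = 6.770 mol
n(NaCl) = 333.0 / 58.44 = 5.698 mol
n/ν for AgNO3 = 6.770/1 = 6.770
n/ν for NaCl = 5.698/1 = 5.698
Smallest n/ν is NaCl → limiting reagent.
n(NaNO3) = (1/1) × 5.698 = 5.698 mol
mass = 5.698 × 84.99 = 484.3 g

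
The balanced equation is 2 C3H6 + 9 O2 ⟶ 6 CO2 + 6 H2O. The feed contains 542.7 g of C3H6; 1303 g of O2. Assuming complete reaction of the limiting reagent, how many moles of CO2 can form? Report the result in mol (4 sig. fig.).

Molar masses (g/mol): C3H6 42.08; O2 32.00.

27.15 mol

n(C3H6) = 542.7 / 42.08 = 12.90 mol
n(O2) = 1303 / 32.00 = 40.72 mol
n/ν for C3H6 = 12.90/2 = 6.450
n/ν for O2 = 40.72/9 = 4.524
Smallest n/ν is O2 → limiting reagent.
n(CO2) = (6/9) × 40.72 = 27.15 mol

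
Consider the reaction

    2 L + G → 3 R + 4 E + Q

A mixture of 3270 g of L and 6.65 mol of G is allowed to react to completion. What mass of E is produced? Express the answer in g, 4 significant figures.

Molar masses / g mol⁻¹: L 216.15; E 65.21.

1735 g

n(L) = 3270 / 216.15 = 15.13 mol
n(G) = 6.650 mol
n/ν for L = 15.13/2 = 7.565
n/ν for G = 6.650/1 = 6.650
Smallest n/ν is G → limiting reagent.
n(E) = (4/1) × 6.650 = 26.60 mol
mass = 26.60 × 65.21 = 1735 g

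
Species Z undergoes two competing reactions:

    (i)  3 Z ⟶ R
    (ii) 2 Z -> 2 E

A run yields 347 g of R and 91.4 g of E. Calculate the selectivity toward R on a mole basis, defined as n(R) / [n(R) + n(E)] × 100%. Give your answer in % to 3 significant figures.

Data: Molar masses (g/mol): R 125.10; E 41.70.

55.9 %

n(R) = 347 / 125.10 = 2.774 mol
n(E) = 91.4 / 41.70 = 2.192 mol
selectivity = 2.774/(2.774+2.192) × 100 = 55.86 %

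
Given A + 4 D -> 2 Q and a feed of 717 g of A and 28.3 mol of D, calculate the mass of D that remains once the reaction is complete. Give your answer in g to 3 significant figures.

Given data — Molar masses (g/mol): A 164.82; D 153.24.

n(A) = 717.0 / 164.82 = 4.350 mol
n(D) = 28.30 mol
n/ν → A: 4.350, D: 7.075; A is limiting.
D consumed = (4/1) × 4.350 = 17.40 mol
D remaining = 28.30 − 17.40 = 10.90 mol
mass = 10.90 × 153.24 = 1670 g

1670 g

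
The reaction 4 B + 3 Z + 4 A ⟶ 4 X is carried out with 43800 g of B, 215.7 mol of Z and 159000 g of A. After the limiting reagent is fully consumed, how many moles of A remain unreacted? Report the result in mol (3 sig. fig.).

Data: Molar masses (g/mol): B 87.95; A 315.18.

217 mol

n(B) = 43800 / 87.95 = 498.0 mol
n(Z) = 215.7 mol
n(A) = 159000 / 315.18 = 504.5 mol
n/ν for B = 498.0/4 = 124.5
n/ν for Z = 215.7/3 = 71.90
n/ν for A = 504.5/4 = 126.1
Smallest n/ν is Z → limiting reagent.
A consumed = (4/3) × 215.7 = 287.6 mol
A remaining = 504.5 − 287.6 = 216.9 mol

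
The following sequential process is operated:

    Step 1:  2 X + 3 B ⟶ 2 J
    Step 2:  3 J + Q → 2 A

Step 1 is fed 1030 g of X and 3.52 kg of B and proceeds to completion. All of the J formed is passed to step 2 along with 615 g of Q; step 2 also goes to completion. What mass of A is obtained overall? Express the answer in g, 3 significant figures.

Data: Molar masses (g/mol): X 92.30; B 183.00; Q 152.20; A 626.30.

Step 1:
n(X) = 1030 / 92.30 = 11.16 mol
n(B) = 3.520×1000 / 183.00 = 19.23 mol
n/ν → X: 5.580, B: 6.410; X is limiting.
n(J) produced = (2/2) × 11.16 = 11.16 mol
Step 2:
n(J) available = 11.16 mol
n(Q) = 615.0 / 152.20 = 4.041 mol
n/ν → J: 3.720, Q: 4.041; J is limiting.
n(A) = (2/3) × 11.16 = 7.440 mol
mass = 7.440 × 626.30 = 4660 g

4660 g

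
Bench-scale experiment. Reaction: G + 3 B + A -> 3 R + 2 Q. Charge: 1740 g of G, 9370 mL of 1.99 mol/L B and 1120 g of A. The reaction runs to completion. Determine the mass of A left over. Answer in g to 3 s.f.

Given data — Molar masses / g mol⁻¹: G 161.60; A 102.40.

484 g

n(G) = 1740 / 161.60 = 10.77 mol
n(B) = 1.99 × 9370/1000 = 18.65 mol
n(A) = 1120 / 102.40 = 10.94 mol
n/ν → G: 10.77, B: 6.217, A: 10.94; B is limiting.
A consumed = (1/3) × 18.65 = 6.217 mol
A remaining = 10.94 − 6.217 = 4.723 mol
mass = 4.723 × 102.40 = 483.6 g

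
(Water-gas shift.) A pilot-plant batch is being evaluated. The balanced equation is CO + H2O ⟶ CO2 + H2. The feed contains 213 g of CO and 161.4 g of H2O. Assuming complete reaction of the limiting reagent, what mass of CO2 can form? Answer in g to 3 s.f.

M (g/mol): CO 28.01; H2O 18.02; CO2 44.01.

n(CO) = 213.0 / 28.01 = 7.604 mol
n(H2O) = 161.4 / 18.02 = 8.957 mol
n/ν for CO = 7.604/1 = 7.604
n/ν for H2O = 8.957/1 = 8.957
Smallest n/ν is CO → limiting reagent.
n(CO2) = (1/1) × 7.604 = 7.604 mol
mass = 7.604 × 44.01 = 334.7 g

335 g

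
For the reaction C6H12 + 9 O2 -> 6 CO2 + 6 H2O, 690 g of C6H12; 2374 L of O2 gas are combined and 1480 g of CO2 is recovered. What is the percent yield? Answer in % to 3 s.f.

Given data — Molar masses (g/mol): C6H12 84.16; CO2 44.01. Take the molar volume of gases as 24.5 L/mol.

68.4 %

n(C6H12) = 690.0 / 84.16 = 8.199 mol
n(O2) = 2374 / 24.5 = 96.90 mol
n/ν for C6H12 = 8.199/1 = 8.199
n/ν for O2 = 96.90/9 = 10.77
Smallest n/ν is C6H12 → limiting reagent.
theoretical n(CO2) = (6/1) × 8.199 = 49.19 mol → 2165 g
% yield = 1480 / 2165 × 100 = 68.36 %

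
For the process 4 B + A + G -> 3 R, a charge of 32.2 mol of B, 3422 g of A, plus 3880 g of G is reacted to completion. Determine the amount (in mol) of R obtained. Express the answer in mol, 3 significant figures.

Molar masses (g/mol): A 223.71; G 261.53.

n(B) = 32.20 mol
n(A) = 3422 / 223.71 = 15.30 mol
n(G) = 3880 / 261.53 = 14.84 mol
n/ν for B = 32.20/4 = 8.050
n/ν for A = 15.30/1 = 15.30
n/ν for G = 14.84/1 = 14.84
Smallest n/ν is B → limiting reagent.
n(R) = (3/4) × 32.20 = 24.15 mol

24.2 mol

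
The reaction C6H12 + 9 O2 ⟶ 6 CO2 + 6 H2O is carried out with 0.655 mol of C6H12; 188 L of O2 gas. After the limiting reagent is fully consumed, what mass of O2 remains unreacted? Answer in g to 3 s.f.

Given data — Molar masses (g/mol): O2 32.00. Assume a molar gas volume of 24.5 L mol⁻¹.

56.9 g

n(C6H12) = 0.6550 mol
n(O2) = 188.0 / 24.5 = 7.673 mol
n/ν for C6H12 = 0.6550/1 = 0.6550
n/ν for O2 = 7.673/9 = 0.8526
Smallest n/ν is C6H12 → limiting reagent.
O2 consumed = (9/1) × 0.6550 = 5.895 mol
O2 remaining = 7.673 − 5.895 = 1.778 mol
mass = 1.778 × 32.00 = 56.90 g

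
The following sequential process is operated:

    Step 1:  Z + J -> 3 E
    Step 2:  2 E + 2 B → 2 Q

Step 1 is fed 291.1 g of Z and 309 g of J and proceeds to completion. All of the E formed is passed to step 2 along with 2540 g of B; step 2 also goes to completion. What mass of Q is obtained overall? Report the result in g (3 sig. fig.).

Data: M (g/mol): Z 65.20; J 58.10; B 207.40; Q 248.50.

3040 g

Step 1:
n(Z) = 291.1 / 65.20 = 4.465 mol
n(J) = 309.0 / 58.10 = 5.318 mol
n/ν → Z: 4.465, J: 5.318; Z is limiting.
n(E) produced = (3/1) × 4.465 = 13.40 mol
Step 2:
n(E) available = 13.40 mol
n(B) = 2540 / 207.40 = 12.25 mol
n/ν → E: 6.700, B: 6.125; B is limiting.
n(Q) = (2/2) × 12.25 = 12.25 mol
mass = 12.25 × 248.50 = 3044 g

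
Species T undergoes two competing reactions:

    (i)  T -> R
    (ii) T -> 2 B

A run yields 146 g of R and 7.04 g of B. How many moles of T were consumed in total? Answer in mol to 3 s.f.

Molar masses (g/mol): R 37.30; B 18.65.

4.10 mol

n(R) = 146 / 37.30 = 3.914 mol
n(B) = 7.04 / 18.65 = 0.3775 mol
n(T) via (i) = (1/1)×3.914 = 3.914 mol
n(T) via (ii) = (1/2)×0.3775 = 0.1888 mol
total n(T) = 3.914 + 0.1888 = 4.103 mol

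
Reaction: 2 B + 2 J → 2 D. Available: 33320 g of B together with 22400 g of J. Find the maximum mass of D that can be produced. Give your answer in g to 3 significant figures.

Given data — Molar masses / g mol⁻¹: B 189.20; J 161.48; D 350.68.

n(B) = 33320 / 189.20 = 176.1 mol
n(J) = 22400 / 161.48 = 138.7 mol
n/ν → B: 88.05, J: 69.35; J is limiting.
n(D) = (2/2) × 138.7 = 138.7 mol
mass = 138.7 × 350.68 = 48640 g

48600 g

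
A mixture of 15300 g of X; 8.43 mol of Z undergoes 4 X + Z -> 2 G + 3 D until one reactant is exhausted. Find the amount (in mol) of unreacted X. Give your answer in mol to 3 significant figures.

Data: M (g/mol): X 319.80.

14.1 mol

n(X) = 15300 / 319.80 = 47.84 mol
n(Z) = 8.430 mol
n/ν for X = 47.84/4 = 11.96
n/ν for Z = 8.430/1 = 8.430
Smallest n/ν is Z → limiting reagent.
X consumed = (4/1) × 8.430 = 33.72 mol
X remaining = 47.84 − 33.72 = 14.12 mol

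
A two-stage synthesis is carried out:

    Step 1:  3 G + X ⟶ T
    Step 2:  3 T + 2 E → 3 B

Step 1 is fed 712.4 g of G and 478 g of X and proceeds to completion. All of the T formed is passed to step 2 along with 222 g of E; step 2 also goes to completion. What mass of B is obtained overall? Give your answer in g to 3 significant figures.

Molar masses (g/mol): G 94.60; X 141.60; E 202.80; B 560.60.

921 g

Step 1:
n(G) = 712.4 / 94.60 = 7.531 mol
n(X) = 478.0 / 141.60 = 3.376 mol
n/ν for G = 7.531/3 = 2.510
n/ν for X = 3.376/1 = 3.376
Smallest n/ν is G → limiting reagent.
n(T) produced = (1/3) × 7.531 = 2.510 mol
Step 2:
n(T) available = 2.510 mol
n(E) = 222.0 / 202.80 = 1.095 mol
n/ν for T = 2.510/3 = 0.8367
n/ν for E = 1.095/2 = 0.5475
Smallest n/ν is E → limiting reagent.
n(B) = (3/2) × 1.095 = 1.643 mol
mass = 1.643 × 560.60 = 921.1 g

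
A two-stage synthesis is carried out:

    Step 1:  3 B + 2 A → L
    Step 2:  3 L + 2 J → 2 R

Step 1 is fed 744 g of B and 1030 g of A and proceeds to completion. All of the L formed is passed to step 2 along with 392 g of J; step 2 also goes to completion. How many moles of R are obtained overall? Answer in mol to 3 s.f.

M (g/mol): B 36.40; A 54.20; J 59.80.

4.54 mol

Step 1:
n(B) = 744.0 / 36.40 = 20.44 mol
n(A) = 1030 / 54.20 = 19.00 mol
n/ν → B: 6.813, A: 9.500; B is limiting.
n(L) produced = (1/3) × 20.44 = 6.813 mol
Step 2:
n(L) available = 6.813 mol
n(J) = 392.0 / 59.80 = 6.555 mol
n/ν → L: 2.271, J: 3.278; L is limiting.
n(R) = (2/3) × 6.813 = 4.542 mol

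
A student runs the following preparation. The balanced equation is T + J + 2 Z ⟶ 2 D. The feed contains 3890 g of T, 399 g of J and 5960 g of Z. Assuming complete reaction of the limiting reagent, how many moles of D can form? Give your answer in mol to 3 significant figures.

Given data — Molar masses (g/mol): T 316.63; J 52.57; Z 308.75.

15.2 mol

n(T) = 3890 / 316.63 = 12.29 mol
n(J) = 399.0 / 52.57 = 7.590 mol
n(Z) = 5960 / 308.75 = 19.30 mol
n/ν → T: 12.29, J: 7.590, Z: 9.650; J is limiting.
n(D) = (2/1) × 7.590 = 15.18 mol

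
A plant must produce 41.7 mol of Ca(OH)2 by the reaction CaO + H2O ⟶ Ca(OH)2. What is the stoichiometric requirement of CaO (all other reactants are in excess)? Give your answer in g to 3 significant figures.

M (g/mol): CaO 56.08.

n(Ca(OH)2) = 41.70 mol
n(CaO) = (1/1) × 41.70 = 41.70 mol
mass = 41.70 × 56.08 = 2339 g

2340 g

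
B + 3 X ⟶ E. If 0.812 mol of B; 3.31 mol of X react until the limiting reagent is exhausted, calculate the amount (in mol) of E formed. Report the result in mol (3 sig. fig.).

n(B) = 0.8120 mol
n(X) = 3.310 mol
n/ν for B = 0.8120/1 = 0.8120
n/ν for X = 3.310/3 = 1.103
Smallest n/ν is B → limiting reagent.
n(E) = (1/1) × 0.8120 = 0.8120 mol

0.812 mol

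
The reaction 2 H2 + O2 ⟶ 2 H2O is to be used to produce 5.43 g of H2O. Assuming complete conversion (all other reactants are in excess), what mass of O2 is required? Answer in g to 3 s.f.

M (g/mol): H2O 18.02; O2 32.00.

n(H2O) = 5.43 / 18.02 = 0.3013 mol
n(O2) = (1/2) × 0.3013 = 0.1507 mol
mass = 0.1507 × 32.00 = 4.822 g

4.82 g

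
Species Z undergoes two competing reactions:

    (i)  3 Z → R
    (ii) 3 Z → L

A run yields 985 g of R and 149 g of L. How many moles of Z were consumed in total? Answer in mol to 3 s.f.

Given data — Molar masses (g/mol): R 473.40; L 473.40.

7.19 mol

n(R) = 985 / 473.40 = 2.081 mol
n(L) = 149 / 473.40 = 0.3147 mol
n(Z) via (i) = (3/1)×2.081 = 6.243 mol
n(Z) via (ii) = (3/1)×0.3147 = 0.9441 mol
total n(Z) = 6.243 + 0.9441 = 7.187 mol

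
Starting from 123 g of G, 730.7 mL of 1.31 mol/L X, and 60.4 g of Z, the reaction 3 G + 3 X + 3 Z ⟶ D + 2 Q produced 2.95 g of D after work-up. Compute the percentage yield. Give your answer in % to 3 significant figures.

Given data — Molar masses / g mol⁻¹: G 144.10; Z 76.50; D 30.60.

36.6 %

n(G) = 123.0 / 144.10 = 0.8536 mol
n(X) = 1.31 × 730.7/1000 = 0.9572 mol
n(Z) = 60.40 / 76.50 = 0.7895 mol
n/ν → G: 0.2845, X: 0.3191, Z: 0.2632; Z is limiting.
theoretical n(D) = (1/3) × 0.7895 = 0.2632 mol → 8.054 g
% yield = 2.95 / 8.054 × 100 = 36.63 %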